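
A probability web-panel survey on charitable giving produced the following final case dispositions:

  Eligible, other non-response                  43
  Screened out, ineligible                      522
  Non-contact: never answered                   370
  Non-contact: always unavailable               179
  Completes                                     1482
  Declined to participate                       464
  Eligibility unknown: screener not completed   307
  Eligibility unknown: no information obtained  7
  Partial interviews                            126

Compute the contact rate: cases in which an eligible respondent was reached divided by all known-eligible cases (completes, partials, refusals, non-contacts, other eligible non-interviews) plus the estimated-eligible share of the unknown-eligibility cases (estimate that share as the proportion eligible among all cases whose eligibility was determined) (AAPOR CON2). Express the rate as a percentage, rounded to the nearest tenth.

72.3%

No answer / not reached = 370 + 179 = 549
Unknown if eligible = 307 + 7 = 314
Num → 1482 + 126 + 464 + 43 = 2115
Determined eligible → 1482 + 126 + 464 + 549 + 43 = 2664
e = 2664 / (2664 + 522) = 2664 / 3186 = 0.8362
Eligible share of unknowns → 0.8362 × 314 = 262.57
Denominator → 2664 + 262.57 = 2926.57
CON2 = 2115 / 2926.57 = 0.7227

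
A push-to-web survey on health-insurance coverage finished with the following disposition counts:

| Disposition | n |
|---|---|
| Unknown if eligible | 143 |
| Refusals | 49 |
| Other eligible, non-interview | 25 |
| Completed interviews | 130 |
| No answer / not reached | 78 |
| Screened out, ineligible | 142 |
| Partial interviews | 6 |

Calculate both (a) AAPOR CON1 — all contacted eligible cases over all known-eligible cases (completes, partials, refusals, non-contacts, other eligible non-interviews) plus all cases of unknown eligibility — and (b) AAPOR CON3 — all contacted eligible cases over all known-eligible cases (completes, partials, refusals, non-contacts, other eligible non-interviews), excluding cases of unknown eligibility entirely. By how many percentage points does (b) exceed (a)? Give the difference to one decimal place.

24.2

Num: 130 + 6 + 49 + 25 = 210
Base: 130 + 6 + 49 + 78 + 25 + 143 = 431
CON1 = 210 / 431 = 0.4872
Base: 130 + 6 + 49 + 78 + 25 = 288
CON3 = 210 / 288 = 0.7292
Difference = 72.92 − 48.72 = 24.20 percentage points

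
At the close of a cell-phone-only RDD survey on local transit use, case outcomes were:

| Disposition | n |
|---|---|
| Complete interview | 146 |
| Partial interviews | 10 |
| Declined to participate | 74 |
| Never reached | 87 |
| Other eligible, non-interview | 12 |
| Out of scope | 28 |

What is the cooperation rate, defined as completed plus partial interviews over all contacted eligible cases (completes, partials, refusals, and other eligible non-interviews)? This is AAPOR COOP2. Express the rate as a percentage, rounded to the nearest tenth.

64.5%

Num: 146 + 10 = 156
Base: 146 + 10 + 74 + 12 = 242
COOP2 = 156 / 242 = 0.6446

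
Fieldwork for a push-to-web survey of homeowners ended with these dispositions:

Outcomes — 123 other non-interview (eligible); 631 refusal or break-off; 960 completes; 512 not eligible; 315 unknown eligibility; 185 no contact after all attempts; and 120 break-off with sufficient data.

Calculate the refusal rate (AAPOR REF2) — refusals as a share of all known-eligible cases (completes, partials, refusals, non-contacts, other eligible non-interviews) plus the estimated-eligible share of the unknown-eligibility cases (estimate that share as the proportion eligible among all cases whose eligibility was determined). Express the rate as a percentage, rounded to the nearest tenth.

27.8%

Numerator: 631
Eligible (known): 960 + 120 + 631 + 185 + 123 = 2019
e = 2019 / (2019 + 512) = 2019 / 2531 = 0.7977
Estimated eligible among unknowns: 0.7977 × 315 = 251.28
Denominator: 2019 + 251.28 = 2270.28
REF2 = 631 / 2270.28 = 0.2779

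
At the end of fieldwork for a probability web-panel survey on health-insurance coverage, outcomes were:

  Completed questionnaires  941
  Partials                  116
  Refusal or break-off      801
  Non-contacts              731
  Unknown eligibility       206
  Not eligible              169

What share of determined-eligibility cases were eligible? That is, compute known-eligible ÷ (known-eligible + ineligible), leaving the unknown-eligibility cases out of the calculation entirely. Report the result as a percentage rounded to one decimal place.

93.9%

Determined eligible: 941 + 116 + 801 + 731 = 2589
e = 2589 / (2589 + 169) = 2589 / 2758 = 0.9387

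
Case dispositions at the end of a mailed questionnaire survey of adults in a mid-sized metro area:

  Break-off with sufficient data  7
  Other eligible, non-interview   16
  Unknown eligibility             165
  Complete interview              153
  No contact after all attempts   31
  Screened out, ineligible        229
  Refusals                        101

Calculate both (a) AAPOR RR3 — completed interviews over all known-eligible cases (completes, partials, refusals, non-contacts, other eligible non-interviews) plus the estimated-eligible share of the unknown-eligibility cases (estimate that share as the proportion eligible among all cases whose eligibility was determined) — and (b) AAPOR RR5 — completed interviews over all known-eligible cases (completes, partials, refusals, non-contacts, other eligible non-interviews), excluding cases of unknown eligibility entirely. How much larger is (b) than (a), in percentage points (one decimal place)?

11.7

Num = 153
Determined eligible = 153 + 7 + 101 + 31 + 16 = 308
e = 308 / (308 + 229) = 308 / 537 = 0.5736
Eligible share of unknowns = 0.5736 × 165 = 94.64
Denom = 308 + 94.64 = 402.64
RR3 = 153 / 402.64 = 0.3800
Denom = 153 + 7 + 101 + 31 + 16 = 308
RR5 = 153 / 308 = 0.4968
Difference = 49.68 − 38.00 = 11.68 percentage points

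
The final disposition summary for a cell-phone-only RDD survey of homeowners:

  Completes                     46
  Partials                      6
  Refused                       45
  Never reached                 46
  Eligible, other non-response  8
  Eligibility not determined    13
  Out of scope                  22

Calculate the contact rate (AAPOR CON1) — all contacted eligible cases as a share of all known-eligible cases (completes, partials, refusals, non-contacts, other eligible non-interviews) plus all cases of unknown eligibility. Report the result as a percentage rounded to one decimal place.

64.0%

Num = 46 + 6 + 45 + 8 = 105
Base = 46 + 6 + 45 + 46 + 8 + 13 = 164
CON1 = 105 / 164 = 0.6402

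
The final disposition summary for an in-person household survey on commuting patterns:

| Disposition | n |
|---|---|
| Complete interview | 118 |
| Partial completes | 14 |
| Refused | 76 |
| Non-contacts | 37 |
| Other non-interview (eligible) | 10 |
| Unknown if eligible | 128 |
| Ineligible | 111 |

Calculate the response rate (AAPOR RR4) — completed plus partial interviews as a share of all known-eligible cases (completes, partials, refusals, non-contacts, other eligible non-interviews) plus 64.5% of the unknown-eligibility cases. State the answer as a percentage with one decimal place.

39.1%

Num → 118 + 14 = 132
Known eligible → 118 + 14 + 76 + 37 + 10 = 255
Estimated eligible among unknowns → 0.6450 × 128 = 82.56
Denominator → 255 + 82.56 = 337.56
RR4 = 132 / 337.56 = 0.3910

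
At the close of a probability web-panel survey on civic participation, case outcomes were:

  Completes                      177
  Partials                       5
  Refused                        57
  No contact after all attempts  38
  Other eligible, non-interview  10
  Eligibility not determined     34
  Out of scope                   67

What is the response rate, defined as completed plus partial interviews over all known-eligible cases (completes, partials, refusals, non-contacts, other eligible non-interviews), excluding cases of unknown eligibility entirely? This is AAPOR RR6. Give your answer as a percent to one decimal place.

63.4%

Numerator = 177 + 5 = 182
Denom = 177 + 5 + 57 + 38 + 10 = 287
RR6 = 182 / 287 = 0.6341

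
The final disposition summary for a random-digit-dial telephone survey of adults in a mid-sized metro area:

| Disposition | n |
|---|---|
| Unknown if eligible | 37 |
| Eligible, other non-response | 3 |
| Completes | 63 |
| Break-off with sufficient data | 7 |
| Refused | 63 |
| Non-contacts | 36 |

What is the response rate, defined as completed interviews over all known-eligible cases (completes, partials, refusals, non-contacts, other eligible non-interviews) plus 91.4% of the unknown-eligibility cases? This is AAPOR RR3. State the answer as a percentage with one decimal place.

30.6%

Numerator: 63
Eligible (known): 63 + 7 + 63 + 36 + 3 = 172
e × U: 0.9140 × 37 = 33.82
Denominator: 172 + 33.82 = 205.82
RR3 = 63 / 205.82 = 0.3061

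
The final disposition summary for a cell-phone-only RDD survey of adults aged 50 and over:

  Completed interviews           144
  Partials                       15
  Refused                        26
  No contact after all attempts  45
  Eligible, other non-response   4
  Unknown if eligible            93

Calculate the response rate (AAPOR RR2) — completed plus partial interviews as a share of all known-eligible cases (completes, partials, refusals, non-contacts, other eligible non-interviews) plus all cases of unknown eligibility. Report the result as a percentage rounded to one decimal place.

Num = 144 + 15 = 159
Base = 144 + 15 + 26 + 45 + 4 + 93 = 327
RR2 = 159 / 327 = 0.4862

48.6%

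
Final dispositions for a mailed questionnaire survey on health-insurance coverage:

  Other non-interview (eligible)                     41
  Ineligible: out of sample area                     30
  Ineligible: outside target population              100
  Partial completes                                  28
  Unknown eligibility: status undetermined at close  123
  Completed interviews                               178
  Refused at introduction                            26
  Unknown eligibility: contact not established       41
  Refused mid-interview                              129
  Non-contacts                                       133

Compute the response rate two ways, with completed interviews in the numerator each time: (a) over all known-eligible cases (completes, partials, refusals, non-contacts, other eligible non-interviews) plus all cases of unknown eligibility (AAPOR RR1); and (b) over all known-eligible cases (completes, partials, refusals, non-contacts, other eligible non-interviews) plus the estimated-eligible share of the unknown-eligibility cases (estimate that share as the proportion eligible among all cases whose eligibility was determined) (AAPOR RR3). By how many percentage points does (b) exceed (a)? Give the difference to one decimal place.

Refusal or break-off = 26 + 129 = 155
Undetermined eligibility = 41 + 123 = 164
Not eligible = 100 + 30 = 130
Numerator: 178
Base: 178 + 28 + 155 + 133 + 41 + 164 = 699
RR1 = 178 / 699 = 0.2546
Determined eligible: 178 + 28 + 155 + 133 + 41 = 535
e = 535 / (535 + 130) = 535 / 665 = 0.8045
e × U: 0.8045 × 164 = 131.94
Base: 535 + 131.94 = 666.94
RR3 = 178 / 666.94 = 0.2669
Difference = 26.69 − 25.46 = 1.23 percentage points

1.2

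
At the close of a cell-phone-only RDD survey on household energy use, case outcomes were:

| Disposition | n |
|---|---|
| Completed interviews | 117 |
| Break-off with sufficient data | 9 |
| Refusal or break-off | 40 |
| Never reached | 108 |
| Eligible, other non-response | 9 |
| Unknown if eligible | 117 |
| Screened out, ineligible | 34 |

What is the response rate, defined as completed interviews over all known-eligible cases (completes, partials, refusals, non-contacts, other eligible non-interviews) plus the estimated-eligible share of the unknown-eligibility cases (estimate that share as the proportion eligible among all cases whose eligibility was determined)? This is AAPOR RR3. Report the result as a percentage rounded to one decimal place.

Num: 117
Eligible (known): 117 + 9 + 40 + 108 + 9 = 283
e = 283 / (283 + 34) = 283 / 317 = 0.8927
e × U: 0.8927 × 117 = 104.45
Denominator: 283 + 104.45 = 387.45
RR3 = 117 / 387.45 = 0.3020

30.2%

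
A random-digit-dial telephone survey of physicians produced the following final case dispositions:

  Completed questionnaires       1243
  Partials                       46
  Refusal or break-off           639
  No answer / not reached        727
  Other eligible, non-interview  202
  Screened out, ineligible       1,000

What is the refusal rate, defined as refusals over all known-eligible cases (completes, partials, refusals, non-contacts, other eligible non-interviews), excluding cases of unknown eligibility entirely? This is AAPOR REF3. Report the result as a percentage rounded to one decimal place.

Num = 639
Denom = 1243 + 46 + 639 + 727 + 202 = 2857
REF3 = 639 / 2857 = 0.2237

22.4%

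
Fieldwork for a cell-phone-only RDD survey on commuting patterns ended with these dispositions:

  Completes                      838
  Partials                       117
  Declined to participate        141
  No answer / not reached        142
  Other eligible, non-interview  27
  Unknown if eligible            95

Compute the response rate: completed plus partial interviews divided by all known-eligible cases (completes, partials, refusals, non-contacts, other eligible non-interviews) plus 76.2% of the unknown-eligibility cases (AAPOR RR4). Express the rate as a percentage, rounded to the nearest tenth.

Num = 838 + 117 = 955
Known eligible = 838 + 117 + 141 + 142 + 27 = 1265
Estimated eligible among unknowns = 0.7620 × 95 = 72.39
Denom = 1265 + 72.39 = 1337.39
RR4 = 955 / 1337.39 = 0.7141

71.4%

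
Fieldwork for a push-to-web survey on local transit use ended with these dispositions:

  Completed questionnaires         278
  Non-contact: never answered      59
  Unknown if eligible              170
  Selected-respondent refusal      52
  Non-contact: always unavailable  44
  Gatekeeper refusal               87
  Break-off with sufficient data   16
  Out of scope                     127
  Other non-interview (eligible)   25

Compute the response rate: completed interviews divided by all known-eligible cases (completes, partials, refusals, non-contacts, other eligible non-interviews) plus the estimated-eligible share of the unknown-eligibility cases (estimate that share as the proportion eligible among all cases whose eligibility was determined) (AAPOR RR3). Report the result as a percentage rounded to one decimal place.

Refusals = 87 + 52 = 139
Never reached = 59 + 44 = 103
Num: 278
Known eligible: 278 + 16 + 139 + 103 + 25 = 561
e = 561 / (561 + 127) = 561 / 688 = 0.8154
e × U: 0.8154 × 170 = 138.62
Denom: 561 + 138.62 = 699.62
RR3 = 278 / 699.62 = 0.3974

39.7%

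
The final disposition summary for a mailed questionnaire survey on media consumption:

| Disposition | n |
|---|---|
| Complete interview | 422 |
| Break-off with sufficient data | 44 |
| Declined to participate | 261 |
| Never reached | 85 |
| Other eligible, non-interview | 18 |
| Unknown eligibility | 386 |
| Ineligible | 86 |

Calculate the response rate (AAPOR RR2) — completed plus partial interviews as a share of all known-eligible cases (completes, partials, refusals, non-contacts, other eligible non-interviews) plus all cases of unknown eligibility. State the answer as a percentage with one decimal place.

38.3%

Top = 422 + 44 = 466
Denominator = 422 + 44 + 261 + 85 + 18 + 386 = 1216
RR2 = 466 / 1216 = 0.3832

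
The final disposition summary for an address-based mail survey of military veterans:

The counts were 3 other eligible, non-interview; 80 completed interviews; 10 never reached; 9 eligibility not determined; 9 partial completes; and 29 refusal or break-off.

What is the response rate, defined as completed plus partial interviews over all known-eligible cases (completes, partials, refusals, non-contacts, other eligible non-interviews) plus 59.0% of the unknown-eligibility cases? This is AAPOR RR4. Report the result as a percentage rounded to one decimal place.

Numerator: 80 + 9 = 89
Known eligible: 80 + 9 + 29 + 10 + 3 = 131
Estimated eligible among unknowns: 0.5900 × 9 = 5.31
Denominator: 131 + 5.31 = 136.31
RR4 = 89 / 136.31 = 0.6529

65.3%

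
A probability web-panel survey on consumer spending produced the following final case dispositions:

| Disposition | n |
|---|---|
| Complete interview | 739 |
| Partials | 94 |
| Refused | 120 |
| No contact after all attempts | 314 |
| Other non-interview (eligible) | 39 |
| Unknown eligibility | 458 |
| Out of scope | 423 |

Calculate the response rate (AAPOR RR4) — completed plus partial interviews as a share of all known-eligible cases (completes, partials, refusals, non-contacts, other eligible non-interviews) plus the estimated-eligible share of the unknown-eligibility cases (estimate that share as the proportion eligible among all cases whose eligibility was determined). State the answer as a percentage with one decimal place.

50.4%

Numerator = 739 + 94 = 833
Known eligible = 739 + 94 + 120 + 314 + 39 = 1306
e = 1306 / (1306 + 423) = 1306 / 1729 = 0.7553
e × U = 0.7553 × 458 = 345.93
Base = 1306 + 345.93 = 1651.93
RR4 = 833 / 1651.93 = 0.5043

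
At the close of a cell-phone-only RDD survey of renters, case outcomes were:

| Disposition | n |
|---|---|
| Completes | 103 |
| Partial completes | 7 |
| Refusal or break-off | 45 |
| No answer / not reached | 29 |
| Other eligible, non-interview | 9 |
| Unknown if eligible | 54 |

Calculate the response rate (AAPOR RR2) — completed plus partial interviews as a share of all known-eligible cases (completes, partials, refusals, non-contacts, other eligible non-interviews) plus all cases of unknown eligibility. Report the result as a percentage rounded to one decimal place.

44.5%

Num: 103 + 7 = 110
Denom: 103 + 7 + 45 + 29 + 9 + 54 = 247
RR2 = 110 / 247 = 0.4453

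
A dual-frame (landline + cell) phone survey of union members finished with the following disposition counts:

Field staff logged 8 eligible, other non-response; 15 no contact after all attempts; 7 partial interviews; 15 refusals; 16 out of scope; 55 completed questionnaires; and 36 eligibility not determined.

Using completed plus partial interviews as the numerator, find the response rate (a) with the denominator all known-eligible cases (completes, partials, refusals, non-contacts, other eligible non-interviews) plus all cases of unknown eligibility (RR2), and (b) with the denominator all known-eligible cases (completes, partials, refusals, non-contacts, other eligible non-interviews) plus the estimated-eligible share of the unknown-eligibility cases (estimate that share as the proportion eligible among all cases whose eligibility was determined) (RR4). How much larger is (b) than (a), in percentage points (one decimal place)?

Numerator → 55 + 7 = 62
Base → 55 + 7 + 15 + 15 + 8 + 36 = 136
RR2 = 62 / 136 = 0.4559
Known eligible → 55 + 7 + 15 + 15 + 8 = 100
e = 100 / (100 + 16) = 100 / 116 = 0.8621
Eligible share of unknowns → 0.8621 × 36 = 31.04
Base → 100 + 31.04 = 131.04
RR4 = 62 / 131.04 = 0.4731
Difference = 47.31 − 45.59 = 1.72 percentage points

1.7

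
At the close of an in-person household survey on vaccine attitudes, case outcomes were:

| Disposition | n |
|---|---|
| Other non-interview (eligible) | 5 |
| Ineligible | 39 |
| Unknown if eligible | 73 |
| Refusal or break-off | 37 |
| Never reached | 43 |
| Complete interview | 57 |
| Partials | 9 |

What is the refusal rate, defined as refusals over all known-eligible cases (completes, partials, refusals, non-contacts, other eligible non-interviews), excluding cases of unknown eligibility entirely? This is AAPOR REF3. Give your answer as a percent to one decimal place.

24.5%

Numerator: 37
Denom: 57 + 9 + 37 + 43 + 5 = 151
REF3 = 37 / 151 = 0.2450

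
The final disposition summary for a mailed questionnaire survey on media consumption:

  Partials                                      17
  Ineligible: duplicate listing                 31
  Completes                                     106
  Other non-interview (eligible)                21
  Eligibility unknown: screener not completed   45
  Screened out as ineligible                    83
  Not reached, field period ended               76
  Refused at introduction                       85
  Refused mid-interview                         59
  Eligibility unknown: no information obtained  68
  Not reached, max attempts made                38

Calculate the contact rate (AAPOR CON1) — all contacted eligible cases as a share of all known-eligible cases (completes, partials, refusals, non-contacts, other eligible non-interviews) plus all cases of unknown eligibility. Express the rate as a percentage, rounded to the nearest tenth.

55.9%

Declined to participate = 85 + 59 = 144
No answer / not reached = 76 + 38 = 114
Undetermined eligibility = 45 + 68 = 113
Out of scope = 83 + 31 = 114
Numerator = 106 + 17 + 144 + 21 = 288
Base = 106 + 17 + 144 + 114 + 21 + 113 = 515
CON1 = 288 / 515 = 0.5592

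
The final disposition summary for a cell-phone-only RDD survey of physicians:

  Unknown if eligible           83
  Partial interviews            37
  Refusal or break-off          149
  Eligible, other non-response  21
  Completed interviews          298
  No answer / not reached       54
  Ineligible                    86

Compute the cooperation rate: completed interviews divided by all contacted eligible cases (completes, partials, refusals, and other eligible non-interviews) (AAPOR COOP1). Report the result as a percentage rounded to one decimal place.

59.0%

Top: 298
Base: 298 + 37 + 149 + 21 = 505
COOP1 = 298 / 505 = 0.5901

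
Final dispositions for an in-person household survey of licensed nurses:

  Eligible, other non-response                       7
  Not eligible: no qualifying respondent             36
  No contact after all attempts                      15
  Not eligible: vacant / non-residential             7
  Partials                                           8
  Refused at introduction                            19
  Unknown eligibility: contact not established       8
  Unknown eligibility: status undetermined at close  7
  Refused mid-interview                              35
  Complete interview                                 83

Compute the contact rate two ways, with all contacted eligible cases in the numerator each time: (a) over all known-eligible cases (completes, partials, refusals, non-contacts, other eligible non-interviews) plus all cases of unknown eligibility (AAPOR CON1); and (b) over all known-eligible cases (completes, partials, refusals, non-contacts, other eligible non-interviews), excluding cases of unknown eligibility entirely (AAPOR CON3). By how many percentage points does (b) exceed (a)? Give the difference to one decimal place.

Refused = 19 + 35 = 54
Unknown if eligible = 8 + 7 = 15
Not eligible = 36 + 7 = 43
Num: 83 + 8 + 54 + 7 = 152
Denom: 83 + 8 + 54 + 15 + 7 + 15 = 182
CON1 = 152 / 182 = 0.8352
Denom: 83 + 8 + 54 + 15 + 7 = 167
CON3 = 152 / 167 = 0.9102
Difference = 91.02 − 83.52 = 7.50 percentage points

7.5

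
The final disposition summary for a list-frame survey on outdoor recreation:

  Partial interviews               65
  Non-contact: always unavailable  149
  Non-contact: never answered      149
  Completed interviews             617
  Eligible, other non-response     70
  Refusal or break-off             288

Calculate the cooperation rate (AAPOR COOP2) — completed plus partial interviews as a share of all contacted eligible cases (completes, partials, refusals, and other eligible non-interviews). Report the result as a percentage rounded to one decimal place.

No contact after all attempts = 149 + 149 = 298
Num: 617 + 65 = 682
Denom: 617 + 65 + 288 + 70 = 1040
COOP2 = 682 / 1040 = 0.6558

65.6%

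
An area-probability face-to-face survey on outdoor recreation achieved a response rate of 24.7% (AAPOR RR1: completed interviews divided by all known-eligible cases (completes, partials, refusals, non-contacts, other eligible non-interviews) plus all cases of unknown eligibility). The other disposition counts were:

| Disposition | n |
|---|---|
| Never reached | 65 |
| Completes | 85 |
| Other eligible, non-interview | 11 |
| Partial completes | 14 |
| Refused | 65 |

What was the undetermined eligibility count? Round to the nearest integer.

104

RR1 = 85 / D = 0.247
D = 85 / 0.247 = 344.1
Rest of base = 240
undetermined eligibility = 344.1 − 240 ≈ 104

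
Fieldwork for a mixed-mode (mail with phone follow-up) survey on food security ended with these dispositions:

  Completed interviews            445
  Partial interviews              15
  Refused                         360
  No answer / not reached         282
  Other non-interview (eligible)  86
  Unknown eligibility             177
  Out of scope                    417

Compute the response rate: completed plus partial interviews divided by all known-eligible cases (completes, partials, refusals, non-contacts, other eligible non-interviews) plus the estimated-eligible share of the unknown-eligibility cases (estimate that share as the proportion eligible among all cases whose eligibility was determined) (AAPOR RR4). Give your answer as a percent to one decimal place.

Top: 445 + 15 = 460
Determined eligible: 445 + 15 + 360 + 282 + 86 = 1188
e = 1188 / (1188 + 417) = 1188 / 1605 = 0.7402
e × U: 0.7402 × 177 = 131.02
Denom: 1188 + 131.02 = 1319.02
RR4 = 460 / 1319.02 = 0.3487

34.9%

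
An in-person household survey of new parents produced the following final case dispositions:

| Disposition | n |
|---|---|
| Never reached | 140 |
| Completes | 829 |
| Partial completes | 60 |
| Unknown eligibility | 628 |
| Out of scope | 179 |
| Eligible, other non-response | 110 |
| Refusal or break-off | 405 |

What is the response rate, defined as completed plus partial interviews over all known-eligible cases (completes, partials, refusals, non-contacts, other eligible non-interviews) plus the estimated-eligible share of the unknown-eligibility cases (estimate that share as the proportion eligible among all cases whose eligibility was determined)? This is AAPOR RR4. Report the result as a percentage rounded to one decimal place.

Numerator: 829 + 60 = 889
Known eligible: 829 + 60 + 405 + 140 + 110 = 1544
e = 1544 / (1544 + 179) = 1544 / 1723 = 0.8961
Eligible share of unknowns: 0.8961 × 628 = 562.75
Denom: 1544 + 562.75 = 2106.75
RR4 = 889 / 2106.75 = 0.4220

42.2%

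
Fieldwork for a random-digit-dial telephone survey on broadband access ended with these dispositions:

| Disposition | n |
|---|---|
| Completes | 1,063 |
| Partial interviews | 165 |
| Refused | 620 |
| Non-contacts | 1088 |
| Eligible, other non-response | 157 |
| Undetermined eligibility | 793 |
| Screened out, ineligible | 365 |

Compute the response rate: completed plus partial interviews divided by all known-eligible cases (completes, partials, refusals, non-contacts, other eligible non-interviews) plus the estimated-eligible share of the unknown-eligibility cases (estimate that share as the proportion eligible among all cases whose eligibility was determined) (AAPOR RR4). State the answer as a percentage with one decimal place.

32.3%

Top = 1063 + 165 = 1228
Eligible (known) = 1063 + 165 + 620 + 1088 + 157 = 3093
e = 3093 / (3093 + 365) = 3093 / 3458 = 0.8944
Estimated eligible among unknowns = 0.8944 × 793 = 709.26
Denominator = 3093 + 709.26 = 3802.26
RR4 = 1228 / 3802.26 = 0.3230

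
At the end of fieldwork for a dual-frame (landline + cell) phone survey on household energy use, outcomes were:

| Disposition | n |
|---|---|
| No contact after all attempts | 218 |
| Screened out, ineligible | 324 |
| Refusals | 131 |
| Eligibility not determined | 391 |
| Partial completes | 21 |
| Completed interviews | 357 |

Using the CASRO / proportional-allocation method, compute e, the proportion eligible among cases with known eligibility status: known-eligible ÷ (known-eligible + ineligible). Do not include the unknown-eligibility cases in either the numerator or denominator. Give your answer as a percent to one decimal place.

69.2%

Eligible (known) = 357 + 21 + 131 + 218 = 727
e = 727 / (727 + 324) = 727 / 1051 = 0.6917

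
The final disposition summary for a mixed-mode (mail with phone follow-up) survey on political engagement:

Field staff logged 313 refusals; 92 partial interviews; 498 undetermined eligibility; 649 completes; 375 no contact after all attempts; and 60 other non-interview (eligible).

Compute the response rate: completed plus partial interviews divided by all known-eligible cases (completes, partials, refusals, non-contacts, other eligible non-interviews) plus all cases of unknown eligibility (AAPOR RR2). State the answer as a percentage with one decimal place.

Top → 649 + 92 = 741
Denominator → 649 + 92 + 313 + 375 + 60 + 498 = 1987
RR2 = 741 / 1987 = 0.3729

37.3%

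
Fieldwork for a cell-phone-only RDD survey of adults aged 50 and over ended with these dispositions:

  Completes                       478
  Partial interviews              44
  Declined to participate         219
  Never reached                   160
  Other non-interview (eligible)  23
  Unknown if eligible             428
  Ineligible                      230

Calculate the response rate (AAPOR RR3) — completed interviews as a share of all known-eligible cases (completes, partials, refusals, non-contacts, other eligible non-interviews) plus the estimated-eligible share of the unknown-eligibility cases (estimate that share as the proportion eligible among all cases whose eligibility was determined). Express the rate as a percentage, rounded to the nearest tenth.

37.7%

Top = 478
Determined eligible = 478 + 44 + 219 + 160 + 23 = 924
e = 924 / (924 + 230) = 924 / 1154 = 0.8007
Eligible share of unknowns = 0.8007 × 428 = 342.70
Denominator = 924 + 342.70 = 1266.70
RR3 = 478 / 1266.70 = 0.3774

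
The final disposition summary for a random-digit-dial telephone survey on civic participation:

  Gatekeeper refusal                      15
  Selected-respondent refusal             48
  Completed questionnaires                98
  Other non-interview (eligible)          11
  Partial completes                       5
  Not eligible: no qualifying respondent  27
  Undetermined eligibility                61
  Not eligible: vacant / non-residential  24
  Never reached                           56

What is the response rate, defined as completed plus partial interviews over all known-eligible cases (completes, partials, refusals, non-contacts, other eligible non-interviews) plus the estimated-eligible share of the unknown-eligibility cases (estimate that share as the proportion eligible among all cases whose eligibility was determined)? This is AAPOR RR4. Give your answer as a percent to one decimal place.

Refusal or break-off = 15 + 48 = 63
Screened out, ineligible = 27 + 24 = 51
Top: 98 + 5 = 103
Eligible (known): 98 + 5 + 63 + 56 + 11 = 233
e = 233 / (233 + 51) = 233 / 284 = 0.8204
e × U: 0.8204 × 61 = 50.04
Denominator: 233 + 50.04 = 283.04
RR4 = 103 / 283.04 = 0.3639

36.4%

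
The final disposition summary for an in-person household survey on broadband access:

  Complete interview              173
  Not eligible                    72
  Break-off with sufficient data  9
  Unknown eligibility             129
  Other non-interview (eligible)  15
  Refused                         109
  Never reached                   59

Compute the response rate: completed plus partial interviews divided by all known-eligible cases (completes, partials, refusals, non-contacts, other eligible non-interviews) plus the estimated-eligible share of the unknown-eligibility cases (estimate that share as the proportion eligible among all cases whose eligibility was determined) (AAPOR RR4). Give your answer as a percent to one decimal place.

Top = 173 + 9 = 182
Known eligible = 173 + 9 + 109 + 59 + 15 = 365
e = 365 / (365 + 72) = 365 / 437 = 0.8352
Eligible share of unknowns = 0.8352 × 129 = 107.74
Base = 365 + 107.74 = 472.74
RR4 = 182 / 472.74 = 0.3850

38.5%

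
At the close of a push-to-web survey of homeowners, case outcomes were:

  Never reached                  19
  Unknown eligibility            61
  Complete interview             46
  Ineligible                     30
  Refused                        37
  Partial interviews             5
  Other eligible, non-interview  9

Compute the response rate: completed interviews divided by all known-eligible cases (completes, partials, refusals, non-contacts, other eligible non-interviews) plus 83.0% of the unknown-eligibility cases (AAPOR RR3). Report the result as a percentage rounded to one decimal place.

27.6%

Num → 46
Eligible (known) → 46 + 5 + 37 + 19 + 9 = 116
e × U → 0.8300 × 61 = 50.63
Denominator → 116 + 50.63 = 166.63
RR3 = 46 / 166.63 = 0.2761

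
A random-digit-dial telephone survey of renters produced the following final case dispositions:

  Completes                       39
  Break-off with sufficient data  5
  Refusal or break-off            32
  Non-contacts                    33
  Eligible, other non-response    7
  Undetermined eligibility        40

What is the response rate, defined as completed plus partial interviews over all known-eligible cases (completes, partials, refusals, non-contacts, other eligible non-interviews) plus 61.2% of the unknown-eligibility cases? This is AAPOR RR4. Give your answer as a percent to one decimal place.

Num → 39 + 5 = 44
Determined eligible → 39 + 5 + 32 + 33 + 7 = 116
Estimated eligible among unknowns → 0.6120 × 40 = 24.48
Denom → 116 + 24.48 = 140.48
RR4 = 44 / 140.48 = 0.3132

31.3%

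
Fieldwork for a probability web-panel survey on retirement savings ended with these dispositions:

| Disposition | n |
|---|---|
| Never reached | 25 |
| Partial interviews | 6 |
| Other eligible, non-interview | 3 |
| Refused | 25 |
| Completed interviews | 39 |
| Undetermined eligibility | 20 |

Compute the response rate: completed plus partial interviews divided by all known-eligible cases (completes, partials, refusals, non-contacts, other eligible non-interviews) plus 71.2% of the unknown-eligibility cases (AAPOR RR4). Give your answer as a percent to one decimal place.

Top: 39 + 6 = 45
Known eligible: 39 + 6 + 25 + 25 + 3 = 98
e × U: 0.7120 × 20 = 14.24
Base: 98 + 14.24 = 112.24
RR4 = 45 / 112.24 = 0.4009

40.1%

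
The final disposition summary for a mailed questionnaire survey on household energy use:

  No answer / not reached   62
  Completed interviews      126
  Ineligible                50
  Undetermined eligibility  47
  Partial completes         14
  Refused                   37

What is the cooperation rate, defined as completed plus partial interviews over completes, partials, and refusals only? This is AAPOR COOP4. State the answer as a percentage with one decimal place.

79.1%

Numerator = 126 + 14 = 140
Base = 126 + 14 + 37 = 177
COOP4 = 140 / 177 = 0.7910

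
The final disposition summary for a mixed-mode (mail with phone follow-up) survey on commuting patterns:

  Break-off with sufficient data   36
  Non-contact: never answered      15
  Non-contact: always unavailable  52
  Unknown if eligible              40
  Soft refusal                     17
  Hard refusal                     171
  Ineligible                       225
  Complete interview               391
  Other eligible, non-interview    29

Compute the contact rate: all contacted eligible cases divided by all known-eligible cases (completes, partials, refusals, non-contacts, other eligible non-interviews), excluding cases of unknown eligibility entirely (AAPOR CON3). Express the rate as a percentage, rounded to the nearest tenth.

Refusals = 171 + 17 = 188
Never reached = 15 + 52 = 67
Num → 391 + 36 + 188 + 29 = 644
Denom → 391 + 36 + 188 + 67 + 29 = 711
CON3 = 644 / 711 = 0.9058

90.6%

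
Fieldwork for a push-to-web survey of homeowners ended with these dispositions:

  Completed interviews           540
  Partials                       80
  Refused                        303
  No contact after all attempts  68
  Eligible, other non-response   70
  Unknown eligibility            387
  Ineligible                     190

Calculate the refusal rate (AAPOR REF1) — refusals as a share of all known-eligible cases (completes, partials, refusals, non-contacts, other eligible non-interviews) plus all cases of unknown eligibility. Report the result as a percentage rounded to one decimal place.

20.9%

Num: 303
Denom: 540 + 80 + 303 + 68 + 70 + 387 = 1448
REF1 = 303 / 1448 = 0.2093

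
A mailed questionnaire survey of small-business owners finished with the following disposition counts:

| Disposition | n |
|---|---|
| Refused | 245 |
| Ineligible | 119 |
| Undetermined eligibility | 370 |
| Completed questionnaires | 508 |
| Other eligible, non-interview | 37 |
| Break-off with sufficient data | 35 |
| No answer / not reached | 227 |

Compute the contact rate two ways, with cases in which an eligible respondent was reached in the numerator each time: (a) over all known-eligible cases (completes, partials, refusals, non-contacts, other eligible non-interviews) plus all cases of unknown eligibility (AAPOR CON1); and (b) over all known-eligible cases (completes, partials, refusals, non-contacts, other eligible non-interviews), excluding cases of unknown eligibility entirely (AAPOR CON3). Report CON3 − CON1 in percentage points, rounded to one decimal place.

20.4

Top: 508 + 35 + 245 + 37 = 825
Base: 508 + 35 + 245 + 227 + 37 + 370 = 1422
CON1 = 825 / 1422 = 0.5802
Base: 508 + 35 + 245 + 227 + 37 = 1052
CON3 = 825 / 1052 = 0.7842
Difference = 78.42 − 58.02 = 20.40 percentage points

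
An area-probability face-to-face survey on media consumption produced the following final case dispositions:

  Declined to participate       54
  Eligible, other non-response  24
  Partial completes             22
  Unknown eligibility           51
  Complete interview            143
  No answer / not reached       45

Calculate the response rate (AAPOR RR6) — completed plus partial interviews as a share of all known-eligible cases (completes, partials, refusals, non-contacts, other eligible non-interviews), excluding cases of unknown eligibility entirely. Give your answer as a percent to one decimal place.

57.3%

Num = 143 + 22 = 165
Base = 143 + 22 + 54 + 45 + 24 = 288
RR6 = 165 / 288 = 0.5729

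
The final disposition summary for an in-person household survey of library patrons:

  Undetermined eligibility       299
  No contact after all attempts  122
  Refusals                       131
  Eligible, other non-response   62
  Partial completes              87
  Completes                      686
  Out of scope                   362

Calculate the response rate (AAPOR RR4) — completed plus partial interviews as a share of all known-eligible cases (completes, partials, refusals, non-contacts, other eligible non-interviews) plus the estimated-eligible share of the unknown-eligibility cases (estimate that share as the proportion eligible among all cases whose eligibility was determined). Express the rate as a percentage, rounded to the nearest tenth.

58.9%

Num = 686 + 87 = 773
Known eligible = 686 + 87 + 131 + 122 + 62 = 1088
e = 1088 / (1088 + 362) = 1088 / 1450 = 0.7503
Eligible share of unknowns = 0.7503 × 299 = 224.34
Denom = 1088 + 224.34 = 1312.34
RR4 = 773 / 1312.34 = 0.5890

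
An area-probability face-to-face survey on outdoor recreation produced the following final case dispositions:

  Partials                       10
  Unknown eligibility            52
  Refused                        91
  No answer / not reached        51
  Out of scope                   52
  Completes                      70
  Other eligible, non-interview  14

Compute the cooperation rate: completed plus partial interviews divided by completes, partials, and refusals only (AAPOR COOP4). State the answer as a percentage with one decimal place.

Top → 70 + 10 = 80
Base → 70 + 10 + 91 = 171
COOP4 = 80 / 171 = 0.4678

46.8%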